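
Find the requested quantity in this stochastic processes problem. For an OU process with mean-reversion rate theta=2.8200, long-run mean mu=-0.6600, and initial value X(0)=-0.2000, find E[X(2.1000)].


E[X(t)] = mu + (X(0) - mu)*exp(-theta*t)
= -0.6600 + (-0.2000 - -0.6600)*exp(-2.8200*2.1000)
= -0.6600 + 0.4600 * 0.0027
= -0.6588

-0.6588


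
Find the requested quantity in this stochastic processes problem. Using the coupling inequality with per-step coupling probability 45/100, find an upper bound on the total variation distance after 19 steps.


TV distance bound <= (1-delta)^n
= (1 - 0.4500)^19
= 0.5500^19
= 1.1665e-05

1.1665e-05


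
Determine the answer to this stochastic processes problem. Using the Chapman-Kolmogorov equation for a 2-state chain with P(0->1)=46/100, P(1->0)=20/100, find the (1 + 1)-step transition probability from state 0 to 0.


P^2 = P^1 * P^1
Computing via matrix multiplication of the transition matrix.
Entry (0,0) of P^2 = 0.3836

0.3836


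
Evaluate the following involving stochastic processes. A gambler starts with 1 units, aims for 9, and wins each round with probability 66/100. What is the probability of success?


Gambler's ruin formula:
r = q/p = 0.3400/0.6600 = 0.5152
P(win) = (1 - r^i)/(1 - r^N)
= (1 - 0.5152^1)/(1 - 0.5152^9)
= 0.4861

0.4861


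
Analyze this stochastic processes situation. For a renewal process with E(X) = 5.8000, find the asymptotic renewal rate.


Long-run renewal rate = 1/E(X)
= 1/5.8000
= 0.1724

0.1724


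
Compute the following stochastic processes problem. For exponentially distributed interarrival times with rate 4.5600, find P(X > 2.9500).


P(X > t) = exp(-lambda * t)
= exp(-4.5600 * 2.9500)
= exp(-13.4520) = 1.4384e-06

1.4384e-06


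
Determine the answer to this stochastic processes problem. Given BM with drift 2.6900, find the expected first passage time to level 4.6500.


Expected first passage time = a/mu
= 4.6500/2.6900
= 1.7286

1.7286


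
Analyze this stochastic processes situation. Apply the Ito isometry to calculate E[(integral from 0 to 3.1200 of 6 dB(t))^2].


By Ito isometry: E[(int f dB)^2] = int f^2 dt
= 6^2 * 3.1200
= 36 * 3.1200 = 112.3200

112.3200


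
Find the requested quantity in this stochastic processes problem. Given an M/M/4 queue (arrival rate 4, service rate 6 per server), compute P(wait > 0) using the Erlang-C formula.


a = lambda/mu = 0.6667
rho = a/c = 0.1667
Erlang-C formula applied:
C(c,a) = 0.0051

0.0051


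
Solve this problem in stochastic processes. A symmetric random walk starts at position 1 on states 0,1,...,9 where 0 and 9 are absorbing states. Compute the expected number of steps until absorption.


For symmetric RW on 0,...,N with absorbing barriers, E(i) = i*(N-i)
E(1) = 1 * 8 = 8

8


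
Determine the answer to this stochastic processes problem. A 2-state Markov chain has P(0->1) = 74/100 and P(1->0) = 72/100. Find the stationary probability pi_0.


Stationary distribution: pi_0 = p10/(p01+p10), pi_1 = p01/(p01+p10)
p01 = 0.7400, p10 = 0.7200
pi_0 = 0.4932

0.4932


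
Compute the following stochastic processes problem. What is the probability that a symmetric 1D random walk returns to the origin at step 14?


P(S(14) = 0) = C(14,7) / 4^7
= 3432 / 16384
= 0.2095

0.2095


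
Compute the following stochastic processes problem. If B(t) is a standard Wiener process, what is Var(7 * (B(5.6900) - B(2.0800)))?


Var(alpha*(B(t)-B(s))) = alpha^2 * (t-s)
= 7^2 * (5.6900 - 2.0800)
= 49 * 3.6100
= 176.8900

176.8900


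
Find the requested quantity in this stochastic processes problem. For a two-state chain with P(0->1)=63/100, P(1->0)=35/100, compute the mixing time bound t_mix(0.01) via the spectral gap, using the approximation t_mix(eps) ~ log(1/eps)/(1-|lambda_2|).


lambda_2 = |1 - p01 - p10| = |1 - 0.6300 - 0.3500| = 0.0200
t_mix ~ log(1/eps)/(1 - |lambda_2|)
= log(100)/(1 - 0.0200) = 4.6052/0.9800
= 4.6992

4.6992


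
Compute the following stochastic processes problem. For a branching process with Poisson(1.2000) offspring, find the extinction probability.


Since mu = 1.2000 > 1, extinction prob q < 1.
Solve s = exp(mu*(s-1)) iteratively.
q = 0.6863

0.6863


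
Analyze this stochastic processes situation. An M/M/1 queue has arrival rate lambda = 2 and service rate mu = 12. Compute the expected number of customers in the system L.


rho = 2/12 = 0.1667
L = rho/(1-rho)
= 0.1667/0.8333
= 0.2000

0.2000


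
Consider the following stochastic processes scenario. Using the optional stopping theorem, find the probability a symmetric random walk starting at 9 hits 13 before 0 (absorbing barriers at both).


By optional stopping theorem: E(M at tau) = M(0) = 9
P(hit 13)*13 + P(hit 0)*0 = 9
P(hit 13) = (9 - 0)/(13 - 0) = 9/13 = 0.6923

0.6923


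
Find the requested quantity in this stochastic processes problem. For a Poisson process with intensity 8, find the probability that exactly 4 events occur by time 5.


P(N(t)=k) = (lambda*t)^k * exp(-lambda*t) / k!
lambda*t = 40
= 40^4 * exp(-40) / 4!
= 2560000 * 4.2484e-18 / 24
= 4.5316e-13

4.5316e-13


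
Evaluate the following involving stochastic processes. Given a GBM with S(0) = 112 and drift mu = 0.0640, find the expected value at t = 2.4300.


E[S(t)] = S(0) * exp(mu * t)
= 112 * exp(0.0640 * 2.4300)
= 112 * 1.1683
= 130.8457

130.8457


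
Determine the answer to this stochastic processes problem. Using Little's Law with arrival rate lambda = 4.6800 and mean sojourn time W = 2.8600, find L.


Little's Law: L = lambda * W
= 4.6800 * 2.8600
= 13.3848

13.3848


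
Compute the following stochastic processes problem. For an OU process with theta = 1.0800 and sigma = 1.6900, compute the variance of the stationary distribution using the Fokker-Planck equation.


Stationary variance = sigma^2 / (2*theta)
= 1.6900^2 / (2*1.0800)
= 2.8561 / 2.1600
= 1.3223

1.3223


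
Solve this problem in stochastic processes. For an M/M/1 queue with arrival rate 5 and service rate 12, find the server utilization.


rho = lambda/mu
= 5/12
= 0.4167

0.4167


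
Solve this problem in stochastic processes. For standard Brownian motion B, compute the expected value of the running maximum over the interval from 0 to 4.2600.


E(max B(s)) = sqrt(2t/pi)
= sqrt(2*4.2600/pi)
= sqrt(2.7120)
= 1.6468

1.6468


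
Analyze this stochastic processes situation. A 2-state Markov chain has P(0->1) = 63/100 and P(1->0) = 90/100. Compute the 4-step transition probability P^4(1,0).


Computing P^4 by matrix multiplication.
P = [[0.3700, 0.6300], [0.9000, 0.1000]]
After raising P to the power 4:
P^4(1,0) = 0.5418

0.5418


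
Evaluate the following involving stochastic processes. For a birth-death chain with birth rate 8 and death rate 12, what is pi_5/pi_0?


For birth-death process, pi_n/pi_0 = (lambda/mu)^n
= (8/12)^5
= 0.1317

0.1317


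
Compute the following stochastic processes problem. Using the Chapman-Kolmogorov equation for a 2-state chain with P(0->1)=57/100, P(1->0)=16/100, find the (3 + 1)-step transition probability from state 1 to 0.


P^4 = P^3 * P^1
Computing via matrix multiplication of the transition matrix.
Entry (1,0) of P^4 = 0.2180

0.2180


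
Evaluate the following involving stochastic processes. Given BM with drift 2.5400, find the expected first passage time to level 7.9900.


Expected first passage time = a/mu
= 7.9900/2.5400
= 3.1457

3.1457


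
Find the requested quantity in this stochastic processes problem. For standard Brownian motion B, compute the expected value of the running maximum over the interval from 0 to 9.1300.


E(max B(s)) = sqrt(2t/pi)
= sqrt(2*9.1300/pi)
= sqrt(5.8123)
= 2.4109

2.4109


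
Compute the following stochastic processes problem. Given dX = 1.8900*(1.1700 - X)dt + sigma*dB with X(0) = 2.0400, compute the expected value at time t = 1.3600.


E[X(t)] = mu + (X(0) - mu)*exp(-theta*t)
= 1.1700 + (2.0400 - 1.1700)*exp(-1.8900*1.3600)
= 1.1700 + 0.8700 * 0.0765
= 1.2366

1.2366


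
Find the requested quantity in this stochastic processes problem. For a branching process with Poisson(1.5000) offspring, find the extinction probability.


Since mu = 1.5000 > 1, extinction prob q < 1.
Solve s = exp(mu*(s-1)) iteratively.
q = 0.4172

0.4172


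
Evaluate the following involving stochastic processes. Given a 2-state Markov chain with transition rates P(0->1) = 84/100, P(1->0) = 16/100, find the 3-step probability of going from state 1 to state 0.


Computing P^3 by matrix multiplication.
P = [[0.1600, 0.8400], [0.1600, 0.8400]]
After raising P to the power 3:
P^3(1,0) = 0.1600

0.1600


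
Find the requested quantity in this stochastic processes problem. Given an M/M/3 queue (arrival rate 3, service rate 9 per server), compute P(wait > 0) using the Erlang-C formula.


a = lambda/mu = 0.3333
rho = a/c = 0.1111
Erlang-C formula applied:
C(c,a) = 0.0050

0.0050


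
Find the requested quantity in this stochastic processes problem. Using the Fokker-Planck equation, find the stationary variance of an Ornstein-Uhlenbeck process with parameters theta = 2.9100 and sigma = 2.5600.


Stationary variance = sigma^2 / (2*theta)
= 2.5600^2 / (2*2.9100)
= 6.5536 / 5.8200
= 1.1260

1.1260


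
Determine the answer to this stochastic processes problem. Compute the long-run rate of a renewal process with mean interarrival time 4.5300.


Long-run renewal rate = 1/E(X)
= 1/4.5300
= 0.2208

0.2208


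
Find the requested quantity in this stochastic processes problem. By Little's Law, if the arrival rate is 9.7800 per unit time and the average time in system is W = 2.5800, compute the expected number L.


Little's Law: L = lambda * W
= 9.7800 * 2.5800
= 25.2324

25.2324


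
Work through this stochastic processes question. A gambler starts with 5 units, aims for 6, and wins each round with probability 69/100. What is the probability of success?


Gambler's ruin formula:
r = q/p = 0.3100/0.6900 = 0.4493
P(win) = (1 - r^i)/(1 - r^N)
= (1 - 0.4493^5)/(1 - 0.4493^6)
= 0.9898

0.9898


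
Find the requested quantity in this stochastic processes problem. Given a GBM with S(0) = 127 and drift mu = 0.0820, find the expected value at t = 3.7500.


E[S(t)] = S(0) * exp(mu * t)
= 127 * exp(0.0820 * 3.7500)
= 127 * 1.3600
= 172.7226

172.7226


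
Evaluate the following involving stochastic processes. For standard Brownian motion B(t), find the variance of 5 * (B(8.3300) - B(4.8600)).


Var(alpha*(B(t)-B(s))) = alpha^2 * (t-s)
= 5^2 * (8.3300 - 4.8600)
= 25 * 3.4700
= 86.7500

86.7500


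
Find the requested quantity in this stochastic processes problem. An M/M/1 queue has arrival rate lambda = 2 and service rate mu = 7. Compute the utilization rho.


rho = lambda/mu
= 2/7
= 0.2857

0.2857


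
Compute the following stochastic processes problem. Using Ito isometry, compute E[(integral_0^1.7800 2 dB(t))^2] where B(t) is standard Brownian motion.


By Ito isometry: E[(int f dB)^2] = int f^2 dt
= 2^2 * 1.7800
= 4 * 1.7800 = 7.1200

7.1200


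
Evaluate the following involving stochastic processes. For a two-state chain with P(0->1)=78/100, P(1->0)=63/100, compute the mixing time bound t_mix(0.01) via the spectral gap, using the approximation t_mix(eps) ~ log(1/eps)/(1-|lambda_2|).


lambda_2 = |1 - p01 - p10| = |1 - 0.7800 - 0.6300| = 0.4100
t_mix ~ log(1/eps)/(1 - |lambda_2|)
= log(100)/(1 - 0.4100) = 4.6052/0.5900
= 7.8054

7.8054


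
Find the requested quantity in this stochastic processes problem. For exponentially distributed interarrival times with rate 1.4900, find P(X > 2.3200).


P(X > t) = exp(-lambda * t)
= exp(-1.4900 * 2.3200)
= exp(-3.4568) = 0.0315

0.0315


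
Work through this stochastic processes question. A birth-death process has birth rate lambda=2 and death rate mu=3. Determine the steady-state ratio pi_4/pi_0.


For birth-death process, pi_n/pi_0 = (lambda/mu)^n
= (2/3)^4
= 0.1975

0.1975


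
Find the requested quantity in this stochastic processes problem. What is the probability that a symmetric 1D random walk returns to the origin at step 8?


P(S(8) = 0) = C(8,4) / 4^4
= 70 / 256
= 0.2734

0.2734


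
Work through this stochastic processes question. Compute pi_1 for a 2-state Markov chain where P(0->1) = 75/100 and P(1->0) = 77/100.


Stationary distribution: pi_0 = p10/(p01+p10), pi_1 = p01/(p01+p10)
p01 = 0.7500, p10 = 0.7700
pi_1 = 0.4934

0.4934


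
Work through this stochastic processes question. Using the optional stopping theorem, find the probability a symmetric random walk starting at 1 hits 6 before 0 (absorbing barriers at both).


By optional stopping theorem: E(M at tau) = M(0) = 1
P(hit 6)*6 + P(hit 0)*0 = 1
P(hit 6) = (1 - 0)/(6 - 0) = 1/6 = 0.1667

0.1667


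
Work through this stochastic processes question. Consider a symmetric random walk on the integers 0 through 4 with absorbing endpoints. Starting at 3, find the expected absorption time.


For symmetric RW on 0,...,N with absorbing barriers, E(i) = i*(N-i)
E(3) = 3 * 1 = 3

3


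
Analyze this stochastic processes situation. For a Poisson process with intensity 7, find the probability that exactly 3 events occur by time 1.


P(N(t)=k) = (lambda*t)^k * exp(-lambda*t) / k!
lambda*t = 7
= 7^3 * exp(-7) / 3!
= 343 * 9.1188e-04 / 6
= 0.0521

0.0521


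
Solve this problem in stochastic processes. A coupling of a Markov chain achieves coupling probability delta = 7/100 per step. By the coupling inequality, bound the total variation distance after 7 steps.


TV distance bound <= (1-delta)^n
= (1 - 0.0700)^7
= 0.9300^7
= 0.6017

0.6017


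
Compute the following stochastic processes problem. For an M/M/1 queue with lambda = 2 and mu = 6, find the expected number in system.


rho = 2/6 = 0.3333
L = rho/(1-rho)
= 0.3333/0.6667
= 0.5000

0.5000


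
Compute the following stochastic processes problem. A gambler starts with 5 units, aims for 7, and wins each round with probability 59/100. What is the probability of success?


Gambler's ruin formula:
r = q/p = 0.4100/0.5900 = 0.6949
P(win) = (1 - r^i)/(1 - r^N)
= (1 - 0.6949^5)/(1 - 0.6949^7)
= 0.9091

0.9091


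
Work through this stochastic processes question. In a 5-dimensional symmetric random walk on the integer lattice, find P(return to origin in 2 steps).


P(return in 2 steps) = P(reverse first step) = 1/(2d)
= 1/10
= 0.1000

0.1000


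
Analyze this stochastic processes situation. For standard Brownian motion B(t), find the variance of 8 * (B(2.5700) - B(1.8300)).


Var(alpha*(B(t)-B(s))) = alpha^2 * (t-s)
= 8^2 * (2.5700 - 1.8300)
= 64 * 0.7400
= 47.3600

47.3600


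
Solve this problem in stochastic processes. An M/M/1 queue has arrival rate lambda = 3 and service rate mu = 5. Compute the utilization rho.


rho = lambda/mu
= 3/5
= 0.6000

0.6000


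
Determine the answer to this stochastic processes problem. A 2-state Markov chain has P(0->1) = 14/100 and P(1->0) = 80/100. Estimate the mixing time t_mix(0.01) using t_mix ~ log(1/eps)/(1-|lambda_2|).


lambda_2 = |1 - p01 - p10| = |1 - 0.1400 - 0.8000| = 0.0600
t_mix ~ log(1/eps)/(1 - |lambda_2|)
= log(100)/(1 - 0.0600) = 4.6052/0.9400
= 4.8991

4.8991


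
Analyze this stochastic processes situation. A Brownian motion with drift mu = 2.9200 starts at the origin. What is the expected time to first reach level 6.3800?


Expected first passage time = a/mu
= 6.3800/2.9200
= 2.1849

2.1849


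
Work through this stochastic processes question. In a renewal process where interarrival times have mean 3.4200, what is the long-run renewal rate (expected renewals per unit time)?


Long-run renewal rate = 1/E(X)
= 1/3.4200
= 0.2924

0.2924


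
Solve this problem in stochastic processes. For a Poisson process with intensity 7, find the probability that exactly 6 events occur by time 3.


P(N(t)=k) = (lambda*t)^k * exp(-lambda*t) / k!
lambda*t = 21
= 21^6 * exp(-21) / 6!
= 85766121 * 7.5826e-10 / 720
= 9.0323e-05

9.0323e-05


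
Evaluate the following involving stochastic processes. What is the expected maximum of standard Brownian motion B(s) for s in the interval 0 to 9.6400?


E(max B(s)) = sqrt(2t/pi)
= sqrt(2*9.6400/pi)
= sqrt(6.1370)
= 2.4773

2.4773


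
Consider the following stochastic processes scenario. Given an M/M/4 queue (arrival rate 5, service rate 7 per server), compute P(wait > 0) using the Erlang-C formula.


a = lambda/mu = 0.7143
rho = a/c = 0.1786
Erlang-C formula applied:
C(c,a) = 0.0065

0.0065


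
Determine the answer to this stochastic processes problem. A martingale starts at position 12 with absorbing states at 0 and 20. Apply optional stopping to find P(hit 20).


By optional stopping theorem: E(M at tau) = M(0) = 12
P(hit 20)*20 + P(hit 0)*0 = 12
P(hit 20) = (12 - 0)/(20 - 0) = 3/5 = 0.6000

0.6000


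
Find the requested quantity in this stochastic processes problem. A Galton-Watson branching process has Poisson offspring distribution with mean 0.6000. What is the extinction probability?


Since mu = 0.6000 <= 1, extinction probability = 1.

1.0000


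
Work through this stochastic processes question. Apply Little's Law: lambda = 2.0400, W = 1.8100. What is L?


Little's Law: L = lambda * W
= 2.0400 * 1.8100
= 3.6924

3.6924


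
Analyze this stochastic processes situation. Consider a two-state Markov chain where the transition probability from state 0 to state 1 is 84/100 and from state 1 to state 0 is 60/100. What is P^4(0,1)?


Computing P^4 by matrix multiplication.
P = [[0.1600, 0.8400], [0.6000, 0.4000]]
After raising P to the power 4:
P^4(0,1) = 0.5615

0.5615


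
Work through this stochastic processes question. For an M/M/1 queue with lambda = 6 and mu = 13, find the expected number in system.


rho = 6/13 = 0.4615
L = rho/(1-rho)
= 0.4615/0.5385
= 0.8571

0.8571


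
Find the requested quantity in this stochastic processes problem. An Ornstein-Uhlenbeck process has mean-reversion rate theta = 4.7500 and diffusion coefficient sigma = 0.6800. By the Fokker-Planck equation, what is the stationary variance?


Stationary variance = sigma^2 / (2*theta)
= 0.6800^2 / (2*4.7500)
= 0.4624 / 9.5000
= 0.0487

0.0487


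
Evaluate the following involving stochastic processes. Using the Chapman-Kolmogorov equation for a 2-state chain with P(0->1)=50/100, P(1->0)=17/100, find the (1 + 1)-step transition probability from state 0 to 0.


P^2 = P^1 * P^1
Computing via matrix multiplication of the transition matrix.
Entry (0,0) of P^2 = 0.3350

0.3350


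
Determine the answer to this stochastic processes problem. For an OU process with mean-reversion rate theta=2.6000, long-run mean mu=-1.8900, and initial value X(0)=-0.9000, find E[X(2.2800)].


E[X(t)] = mu + (X(0) - mu)*exp(-theta*t)
= -1.8900 + (-0.9000 - -1.8900)*exp(-2.6000*2.2800)
= -1.8900 + 0.9900 * 0.0027
= -1.8874

-1.8874


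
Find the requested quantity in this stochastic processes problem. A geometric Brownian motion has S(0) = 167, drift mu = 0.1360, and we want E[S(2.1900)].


E[S(t)] = S(0) * exp(mu * t)
= 167 * exp(0.1360 * 2.1900)
= 167 * 1.3469
= 224.9400

224.9400


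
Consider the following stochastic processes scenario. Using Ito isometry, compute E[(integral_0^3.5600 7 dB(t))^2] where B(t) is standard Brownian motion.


By Ito isometry: E[(int f dB)^2] = int f^2 dt
= 7^2 * 3.5600
= 49 * 3.5600 = 174.4400

174.4400


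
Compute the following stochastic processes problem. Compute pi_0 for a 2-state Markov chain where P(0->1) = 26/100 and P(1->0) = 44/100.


Stationary distribution: pi_0 = p10/(p01+p10), pi_1 = p01/(p01+p10)
p01 = 0.2600, p10 = 0.4400
pi_0 = 0.6286

0.6286


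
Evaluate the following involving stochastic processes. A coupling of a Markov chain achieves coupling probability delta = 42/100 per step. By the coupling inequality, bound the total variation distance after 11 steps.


TV distance bound <= (1-delta)^n
= (1 - 0.4200)^11
= 0.5800^11
= 0.0025

0.0025


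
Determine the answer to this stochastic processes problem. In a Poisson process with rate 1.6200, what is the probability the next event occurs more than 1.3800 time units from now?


P(X > t) = exp(-lambda * t)
= exp(-1.6200 * 1.3800)
= exp(-2.2356) = 0.1069

0.1069


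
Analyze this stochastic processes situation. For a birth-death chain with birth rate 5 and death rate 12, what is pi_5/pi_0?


For birth-death process, pi_n/pi_0 = (lambda/mu)^n
= (5/12)^5
= 0.0126

0.0126


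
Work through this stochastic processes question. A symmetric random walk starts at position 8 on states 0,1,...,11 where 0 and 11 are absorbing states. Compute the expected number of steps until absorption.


For symmetric RW on 0,...,N with absorbing barriers, E(i) = i*(N-i)
E(8) = 8 * 3 = 24

24


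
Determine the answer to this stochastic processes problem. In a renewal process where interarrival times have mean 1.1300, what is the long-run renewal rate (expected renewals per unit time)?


Long-run renewal rate = 1/E(X)
= 1/1.1300
= 0.8850

0.8850


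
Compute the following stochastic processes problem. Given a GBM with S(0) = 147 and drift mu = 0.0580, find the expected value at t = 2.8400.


E[S(t)] = S(0) * exp(mu * t)
= 147 * exp(0.0580 * 2.8400)
= 147 * 1.1791
= 173.3223

173.3223


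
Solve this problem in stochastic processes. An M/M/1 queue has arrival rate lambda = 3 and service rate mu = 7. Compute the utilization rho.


rho = lambda/mu
= 3/7
= 0.4286

0.4286


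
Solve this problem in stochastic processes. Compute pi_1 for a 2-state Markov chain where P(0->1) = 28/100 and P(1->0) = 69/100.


Stationary distribution: pi_0 = p10/(p01+p10), pi_1 = p01/(p01+p10)
p01 = 0.2800, p10 = 0.6900
pi_1 = 0.2887

0.2887


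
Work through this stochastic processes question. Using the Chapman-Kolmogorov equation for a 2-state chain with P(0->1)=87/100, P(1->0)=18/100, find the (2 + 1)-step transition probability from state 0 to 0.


P^3 = P^2 * P^1
Computing via matrix multiplication of the transition matrix.
Entry (0,0) of P^3 = 0.1713

0.1713


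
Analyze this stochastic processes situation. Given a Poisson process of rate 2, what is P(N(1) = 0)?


P(N(t)=k) = (lambda*t)^k * exp(-lambda*t) / k!
lambda*t = 2
= 2^0 * exp(-2) / 0!
= 1 * 0.1353 / 1
= 0.1353

0.1353


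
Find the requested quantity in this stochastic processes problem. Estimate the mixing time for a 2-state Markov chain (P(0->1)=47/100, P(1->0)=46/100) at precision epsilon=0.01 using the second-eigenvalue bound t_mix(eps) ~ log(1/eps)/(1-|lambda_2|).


lambda_2 = |1 - p01 - p10| = |1 - 0.4700 - 0.4600| = 0.0700
t_mix ~ log(1/eps)/(1 - |lambda_2|)
= log(100)/(1 - 0.0700) = 4.6052/0.9300
= 4.9518

4.9518


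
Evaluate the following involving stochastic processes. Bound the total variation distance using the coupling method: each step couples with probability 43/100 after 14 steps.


TV distance bound <= (1-delta)^n
= (1 - 0.4300)^14
= 0.5700^14
= 3.8216e-04

3.8216e-04


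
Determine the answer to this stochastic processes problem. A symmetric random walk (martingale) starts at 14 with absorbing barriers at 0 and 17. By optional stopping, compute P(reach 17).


By optional stopping theorem: E(M at tau) = M(0) = 14
P(hit 17)*17 + P(hit 0)*0 = 14
P(hit 17) = (14 - 0)/(17 - 0) = 14/17 = 0.8235

0.8235


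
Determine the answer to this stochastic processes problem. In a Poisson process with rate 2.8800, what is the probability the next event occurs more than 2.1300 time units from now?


P(X > t) = exp(-lambda * t)
= exp(-2.8800 * 2.1300)
= exp(-6.1344) = 0.0022

0.0022


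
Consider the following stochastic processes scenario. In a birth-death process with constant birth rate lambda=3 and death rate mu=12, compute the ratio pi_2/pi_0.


For birth-death process, pi_n/pi_0 = (lambda/mu)^n
= (3/12)^2
= 0.0625

0.0625


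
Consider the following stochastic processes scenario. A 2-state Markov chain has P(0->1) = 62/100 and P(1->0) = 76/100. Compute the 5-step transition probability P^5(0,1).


Computing P^5 by matrix multiplication.
P = [[0.3800, 0.6200], [0.7600, 0.2400]]
After raising P to the power 5:
P^5(0,1) = 0.4528

0.4528


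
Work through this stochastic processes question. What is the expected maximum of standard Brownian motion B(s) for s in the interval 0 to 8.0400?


E(max B(s)) = sqrt(2t/pi)
= sqrt(2*8.0400/pi)
= sqrt(5.1184)
= 2.2624

2.2624


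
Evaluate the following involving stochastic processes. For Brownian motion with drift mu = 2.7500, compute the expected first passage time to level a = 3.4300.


Expected first passage time = a/mu
= 3.4300/2.7500
= 1.2473

1.2473


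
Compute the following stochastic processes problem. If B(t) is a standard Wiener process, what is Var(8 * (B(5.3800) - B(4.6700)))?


Var(alpha*(B(t)-B(s))) = alpha^2 * (t-s)
= 8^2 * (5.3800 - 4.6700)
= 64 * 0.7100
= 45.4400

45.4400


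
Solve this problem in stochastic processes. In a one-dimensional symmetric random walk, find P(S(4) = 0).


P(S(4) = 0) = C(4,2) / 4^2
= 6 / 16
= 0.3750

0.3750


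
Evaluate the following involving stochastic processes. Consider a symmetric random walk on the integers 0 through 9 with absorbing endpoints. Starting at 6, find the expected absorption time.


For symmetric RW on 0,...,N with absorbing barriers, E(i) = i*(N-i)
E(6) = 6 * 3 = 18

18


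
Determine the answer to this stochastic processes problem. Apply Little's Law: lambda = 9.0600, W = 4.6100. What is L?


Little's Law: L = lambda * W
= 9.0600 * 4.6100
= 41.7666

41.7666


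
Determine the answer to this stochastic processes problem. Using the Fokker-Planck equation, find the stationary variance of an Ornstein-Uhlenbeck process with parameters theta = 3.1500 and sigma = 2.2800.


Stationary variance = sigma^2 / (2*theta)
= 2.2800^2 / (2*3.1500)
= 5.1984 / 6.3000
= 0.8251

0.8251


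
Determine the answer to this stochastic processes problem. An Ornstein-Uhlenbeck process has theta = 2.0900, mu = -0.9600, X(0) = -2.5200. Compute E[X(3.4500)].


E[X(t)] = mu + (X(0) - mu)*exp(-theta*t)
= -0.9600 + (-2.5200 - -0.9600)*exp(-2.0900*3.4500)
= -0.9600 + -1.5600 * 7.3879e-04
= -0.9612

-0.9612


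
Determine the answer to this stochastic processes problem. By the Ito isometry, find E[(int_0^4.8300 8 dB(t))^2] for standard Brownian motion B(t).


By Ito isometry: E[(int f dB)^2] = int f^2 dt
= 8^2 * 4.8300
= 64 * 4.8300 = 309.1200

309.1200


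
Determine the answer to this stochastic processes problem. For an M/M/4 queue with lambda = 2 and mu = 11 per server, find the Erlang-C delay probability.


a = lambda/mu = 0.1818
rho = a/c = 0.0455
Erlang-C formula applied:
C(c,a) = 3.9772e-05

3.9772e-05


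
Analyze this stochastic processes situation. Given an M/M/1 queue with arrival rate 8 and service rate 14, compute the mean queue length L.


rho = 8/14 = 0.5714
L = rho/(1-rho)
= 0.5714/0.4286
= 1.3333

1.3333


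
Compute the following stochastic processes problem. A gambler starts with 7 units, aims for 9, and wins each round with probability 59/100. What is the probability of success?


Gambler's ruin formula:
r = q/p = 0.4100/0.5900 = 0.6949
P(win) = (1 - r^i)/(1 - r^N)
= (1 - 0.6949^7)/(1 - 0.6949^9)
= 0.9579

0.9579


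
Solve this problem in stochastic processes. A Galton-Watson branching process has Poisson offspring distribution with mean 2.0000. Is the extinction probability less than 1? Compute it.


Since mu = 2.0000 > 1, extinction prob q < 1.
Solve s = exp(mu*(s-1)) iteratively.
q = 0.2032

0.2032


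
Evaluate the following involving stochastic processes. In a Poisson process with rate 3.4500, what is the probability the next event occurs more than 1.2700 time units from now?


P(X > t) = exp(-lambda * t)
= exp(-3.4500 * 1.2700)
= exp(-4.3815) = 0.0125

0.0125


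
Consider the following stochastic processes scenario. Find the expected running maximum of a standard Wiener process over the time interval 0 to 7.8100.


E(max B(s)) = sqrt(2t/pi)
= sqrt(2*7.8100/pi)
= sqrt(4.9720)
= 2.2298

2.2298


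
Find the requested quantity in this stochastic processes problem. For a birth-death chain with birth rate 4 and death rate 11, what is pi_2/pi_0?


For birth-death process, pi_n/pi_0 = (lambda/mu)^n
= (4/11)^2
= 0.1322

0.1322


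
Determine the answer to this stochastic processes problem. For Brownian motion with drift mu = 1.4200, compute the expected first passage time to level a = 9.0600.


Expected first passage time = a/mu
= 9.0600/1.4200
= 6.3803

6.3803


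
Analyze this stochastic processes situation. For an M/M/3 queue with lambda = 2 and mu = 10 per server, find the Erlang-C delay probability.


a = lambda/mu = 0.2000
rho = a/c = 0.0667
Erlang-C formula applied:
C(c,a) = 0.0012

0.0012


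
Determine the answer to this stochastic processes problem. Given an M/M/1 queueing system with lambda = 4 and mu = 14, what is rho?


rho = lambda/mu
= 4/14
= 0.2857

0.2857


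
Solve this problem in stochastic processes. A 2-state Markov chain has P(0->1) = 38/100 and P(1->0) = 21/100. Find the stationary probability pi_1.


Stationary distribution: pi_0 = p10/(p01+p10), pi_1 = p01/(p01+p10)
p01 = 0.3800, p10 = 0.2100
pi_1 = 0.6441

0.6441


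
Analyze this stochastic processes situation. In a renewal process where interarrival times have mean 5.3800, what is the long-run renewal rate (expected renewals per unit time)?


Long-run renewal rate = 1/E(X)
= 1/5.3800
= 0.1859

0.1859


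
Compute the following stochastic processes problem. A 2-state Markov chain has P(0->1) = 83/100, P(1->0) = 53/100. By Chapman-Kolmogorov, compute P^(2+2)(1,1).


P^4 = P^2 * P^2
Computing via matrix multiplication of the transition matrix.
Entry (1,1) of P^4 = 0.6168

0.6168


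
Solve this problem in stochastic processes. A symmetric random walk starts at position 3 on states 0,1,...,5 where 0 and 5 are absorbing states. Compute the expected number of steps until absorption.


For symmetric RW on 0,...,N with absorbing barriers, E(i) = i*(N-i)
E(3) = 3 * 2 = 6

6


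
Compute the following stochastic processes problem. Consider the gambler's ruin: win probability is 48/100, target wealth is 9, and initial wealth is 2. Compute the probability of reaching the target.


Gambler's ruin formula:
r = q/p = 0.5200/0.4800 = 1.0833
P(win) = (1 - r^i)/(1 - r^N)
= (1 - 1.0833^2)/(1 - 1.0833^9)
= 0.1645

0.1645


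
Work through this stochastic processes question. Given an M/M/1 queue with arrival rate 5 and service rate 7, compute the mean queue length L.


rho = 5/7 = 0.7143
L = rho/(1-rho)
= 0.7143/0.2857
= 2.5000

2.5000


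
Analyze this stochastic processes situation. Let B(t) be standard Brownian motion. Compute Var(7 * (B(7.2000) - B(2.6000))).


Var(alpha*(B(t)-B(s))) = alpha^2 * (t-s)
= 7^2 * (7.2000 - 2.6000)
= 49 * 4.6000
= 225.4000

225.4000


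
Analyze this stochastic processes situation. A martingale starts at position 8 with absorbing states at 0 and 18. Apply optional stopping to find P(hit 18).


By optional stopping theorem: E(M at tau) = M(0) = 8
P(hit 18)*18 + P(hit 0)*0 = 8
P(hit 18) = (8 - 0)/(18 - 0) = 4/9 = 0.4444

0.4444


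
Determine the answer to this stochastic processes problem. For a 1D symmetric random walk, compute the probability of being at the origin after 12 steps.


P(S(12) = 0) = C(12,6) / 4^6
= 924 / 4096
= 0.2256

0.2256


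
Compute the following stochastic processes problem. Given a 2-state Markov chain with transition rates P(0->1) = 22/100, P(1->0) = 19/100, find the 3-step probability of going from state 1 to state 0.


Computing P^3 by matrix multiplication.
P = [[0.7800, 0.2200], [0.1900, 0.8100]]
After raising P to the power 3:
P^3(1,0) = 0.3682

0.3682


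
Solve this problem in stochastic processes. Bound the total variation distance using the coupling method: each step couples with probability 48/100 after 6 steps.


TV distance bound <= (1-delta)^n
= (1 - 0.4800)^6
= 0.5200^6
= 0.0198

0.0198


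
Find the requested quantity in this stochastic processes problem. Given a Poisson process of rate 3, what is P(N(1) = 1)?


P(N(t)=k) = (lambda*t)^k * exp(-lambda*t) / k!
lambda*t = 3
= 3^1 * exp(-3) / 1!
= 3 * 0.0498 / 1
= 0.1494

0.1494


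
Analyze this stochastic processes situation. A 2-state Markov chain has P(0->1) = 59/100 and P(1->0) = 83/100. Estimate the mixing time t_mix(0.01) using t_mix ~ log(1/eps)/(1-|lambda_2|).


lambda_2 = |1 - p01 - p10| = |1 - 0.5900 - 0.8300| = 0.4200
t_mix ~ log(1/eps)/(1 - |lambda_2|)
= log(100)/(1 - 0.4200) = 4.6052/0.5800
= 7.9399

7.9399


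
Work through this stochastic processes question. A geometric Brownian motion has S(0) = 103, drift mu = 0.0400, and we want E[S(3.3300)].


E[S(t)] = S(0) * exp(mu * t)
= 103 * exp(0.0400 * 3.3300)
= 103 * 1.1425
= 117.6753

117.6753


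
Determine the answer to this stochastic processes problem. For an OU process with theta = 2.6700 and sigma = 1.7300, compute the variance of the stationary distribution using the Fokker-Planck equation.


Stationary variance = sigma^2 / (2*theta)
= 1.7300^2 / (2*2.6700)
= 2.9929 / 5.3400
= 0.5605

0.5605


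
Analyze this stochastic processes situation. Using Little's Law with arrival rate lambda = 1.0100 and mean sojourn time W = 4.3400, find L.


Little's Law: L = lambda * W
= 1.0100 * 4.3400
= 4.3834

4.3834


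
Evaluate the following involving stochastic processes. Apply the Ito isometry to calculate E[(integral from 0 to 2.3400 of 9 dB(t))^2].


By Ito isometry: E[(int f dB)^2] = int f^2 dt
= 9^2 * 2.3400
= 81 * 2.3400 = 189.5400

189.5400


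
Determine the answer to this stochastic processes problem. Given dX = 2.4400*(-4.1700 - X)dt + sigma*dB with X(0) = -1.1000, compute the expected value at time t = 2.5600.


E[X(t)] = mu + (X(0) - mu)*exp(-theta*t)
= -4.1700 + (-1.1000 - -4.1700)*exp(-2.4400*2.5600)
= -4.1700 + 3.0700 * 0.0019
= -4.1641

-4.1641


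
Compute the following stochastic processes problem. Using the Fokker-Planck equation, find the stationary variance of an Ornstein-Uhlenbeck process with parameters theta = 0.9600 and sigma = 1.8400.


Stationary variance = sigma^2 / (2*theta)
= 1.8400^2 / (2*0.9600)
= 3.3856 / 1.9200
= 1.7633

1.7633


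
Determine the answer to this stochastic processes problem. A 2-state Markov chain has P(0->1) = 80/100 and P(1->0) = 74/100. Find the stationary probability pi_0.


Stationary distribution: pi_0 = p10/(p01+p10), pi_1 = p01/(p01+p10)
p01 = 0.8000, p10 = 0.7400
pi_0 = 0.4805

0.4805


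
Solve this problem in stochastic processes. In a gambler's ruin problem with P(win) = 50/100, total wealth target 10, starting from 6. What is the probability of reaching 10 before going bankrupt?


p = 1/2: P(win) = i/N = 6/10
= 0.6000

0.6000


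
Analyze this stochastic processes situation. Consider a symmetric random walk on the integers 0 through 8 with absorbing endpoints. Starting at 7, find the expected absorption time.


For symmetric RW on 0,...,N with absorbing barriers, E(i) = i*(N-i)
E(7) = 7 * 1 = 7

7


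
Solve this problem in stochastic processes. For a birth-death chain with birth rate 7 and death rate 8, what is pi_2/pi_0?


For birth-death process, pi_n/pi_0 = (lambda/mu)^n
= (7/8)^2
= 0.7656

0.7656


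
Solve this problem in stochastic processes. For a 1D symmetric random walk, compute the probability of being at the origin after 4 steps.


P(S(4) = 0) = C(4,2) / 4^2
= 6 / 16
= 0.3750

0.3750


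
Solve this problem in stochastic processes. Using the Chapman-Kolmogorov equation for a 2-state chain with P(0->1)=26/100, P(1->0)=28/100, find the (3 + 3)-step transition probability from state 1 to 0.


P^6 = P^3 * P^3
Computing via matrix multiplication of the transition matrix.
Entry (1,0) of P^6 = 0.5136

0.5136


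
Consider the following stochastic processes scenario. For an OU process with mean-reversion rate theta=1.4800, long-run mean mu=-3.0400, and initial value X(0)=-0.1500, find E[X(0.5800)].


E[X(t)] = mu + (X(0) - mu)*exp(-theta*t)
= -3.0400 + (-0.1500 - -3.0400)*exp(-1.4800*0.5800)
= -3.0400 + 2.8900 * 0.4238
= -1.8151

-1.8151


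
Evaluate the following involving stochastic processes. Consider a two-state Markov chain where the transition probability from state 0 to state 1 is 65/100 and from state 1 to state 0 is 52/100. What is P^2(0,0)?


Computing P^2 by matrix multiplication.
P = [[0.3500, 0.6500], [0.5200, 0.4800]]
After raising P to the power 2:
P^2(0,0) = 0.4605

0.4605


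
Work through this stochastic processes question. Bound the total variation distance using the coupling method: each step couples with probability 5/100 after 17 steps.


TV distance bound <= (1-delta)^n
= (1 - 0.0500)^17
= 0.9500^17
= 0.4181

0.4181


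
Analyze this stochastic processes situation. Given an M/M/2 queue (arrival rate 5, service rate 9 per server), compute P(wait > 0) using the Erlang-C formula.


a = lambda/mu = 0.5556
rho = a/c = 0.2778
Erlang-C formula applied:
C(c,a) = 0.1208

0.1208


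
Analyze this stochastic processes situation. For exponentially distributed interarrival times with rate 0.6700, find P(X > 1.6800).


P(X > t) = exp(-lambda * t)
= exp(-0.6700 * 1.6800)
= exp(-1.1256) = 0.3245

0.3245


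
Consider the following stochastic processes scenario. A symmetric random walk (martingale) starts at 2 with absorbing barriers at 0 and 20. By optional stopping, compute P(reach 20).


By optional stopping theorem: E(M at tau) = M(0) = 2
P(hit 20)*20 + P(hit 0)*0 = 2
P(hit 20) = (2 - 0)/(20 - 0) = 1/10 = 0.1000

0.1000


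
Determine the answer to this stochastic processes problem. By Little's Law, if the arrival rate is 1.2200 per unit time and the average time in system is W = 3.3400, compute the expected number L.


Little's Law: L = lambda * W
= 1.2200 * 3.3400
= 4.0748

4.0748


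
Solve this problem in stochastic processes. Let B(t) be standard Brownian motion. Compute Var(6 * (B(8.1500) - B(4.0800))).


Var(alpha*(B(t)-B(s))) = alpha^2 * (t-s)
= 6^2 * (8.1500 - 4.0800)
= 36 * 4.0700
= 146.5200

146.5200


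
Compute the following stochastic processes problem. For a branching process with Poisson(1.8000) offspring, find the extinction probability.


Since mu = 1.8000 > 1, extinction prob q < 1.
Solve s = exp(mu*(s-1)) iteratively.
q = 0.2676

0.2676


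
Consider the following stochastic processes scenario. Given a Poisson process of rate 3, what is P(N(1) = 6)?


P(N(t)=k) = (lambda*t)^k * exp(-lambda*t) / k!
lambda*t = 3
= 3^6 * exp(-3) / 6!
= 729 * 0.0498 / 720
= 0.0504

0.0504


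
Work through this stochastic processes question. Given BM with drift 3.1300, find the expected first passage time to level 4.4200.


Expected first passage time = a/mu
= 4.4200/3.1300
= 1.4121

1.4121


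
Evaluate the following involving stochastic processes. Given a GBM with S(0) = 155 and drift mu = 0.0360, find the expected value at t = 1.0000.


E[S(t)] = S(0) * exp(mu * t)
= 155 * exp(0.0360 * 1.0000)
= 155 * 1.0367
= 160.6817

160.6817


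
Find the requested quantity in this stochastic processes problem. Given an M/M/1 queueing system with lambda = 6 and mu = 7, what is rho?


rho = lambda/mu
= 6/7
= 0.8571

0.8571


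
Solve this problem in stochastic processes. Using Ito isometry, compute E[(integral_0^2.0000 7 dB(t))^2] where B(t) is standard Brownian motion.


By Ito isometry: E[(int f dB)^2] = int f^2 dt
= 7^2 * 2.0000
= 49 * 2.0000 = 98.0000

98.0000


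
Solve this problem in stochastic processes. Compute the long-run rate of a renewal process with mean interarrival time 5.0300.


Long-run renewal rate = 1/E(X)
= 1/5.0300
= 0.1988

0.1988
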